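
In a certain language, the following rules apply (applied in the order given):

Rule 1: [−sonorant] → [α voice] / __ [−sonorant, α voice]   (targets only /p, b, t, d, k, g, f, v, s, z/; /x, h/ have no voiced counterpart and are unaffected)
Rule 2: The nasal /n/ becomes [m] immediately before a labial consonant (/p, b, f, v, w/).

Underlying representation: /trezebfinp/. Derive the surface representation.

Rule 1 (regressive voicing assimilation): /b/ precedes the voiceless obstruent /f/, so it devoices to [p] by assimilation. /trezebfinp/ → trezepfinp.
Rule 2 (nasal place assimilation): /n/ precedes the labial consonant /p/, so it assimilates in place to [m]. /trezepfinp/ → trezepfimp.

trezepfimp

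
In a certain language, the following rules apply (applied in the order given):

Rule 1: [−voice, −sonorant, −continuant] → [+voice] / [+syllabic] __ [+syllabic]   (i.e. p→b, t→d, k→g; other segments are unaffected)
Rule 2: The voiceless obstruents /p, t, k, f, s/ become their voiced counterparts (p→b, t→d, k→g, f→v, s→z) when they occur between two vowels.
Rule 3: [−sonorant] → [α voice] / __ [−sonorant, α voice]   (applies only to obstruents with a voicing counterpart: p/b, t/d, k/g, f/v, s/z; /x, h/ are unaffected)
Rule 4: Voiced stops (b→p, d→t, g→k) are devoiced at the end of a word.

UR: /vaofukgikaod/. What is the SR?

vaovuggigaot

Rule 1 (intervocalic voicing): /k/ is a voiceless stop between vowels /i/ and /a/, so it voices to [g]. /vaofukgikaod/ → vaofukgigaod.
Rule 2 (intervocalic voicing): /f/ is a voiceless obstruent between vowels /o/ and /u/, so it voices to [v]. /vaofukgigaod/ → vaovukgigaod.
Rule 3 (regressive voicing assimilation): /k/ precedes the voiced obstruent /g/, so it voices to [g] by assimilation. /vaovukgigaod/ → vaovuggigaod.
Rule 4 (final devoicing): /d/ is a voiced stop in word-final position, so it devoices to [t]. /vaovuggigaod/ → vaovuggigaot.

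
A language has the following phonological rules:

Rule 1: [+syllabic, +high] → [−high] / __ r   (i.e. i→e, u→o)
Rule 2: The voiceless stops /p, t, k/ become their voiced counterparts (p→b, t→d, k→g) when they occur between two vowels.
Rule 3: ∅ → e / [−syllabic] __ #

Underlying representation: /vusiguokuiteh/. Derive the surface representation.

Rule 1 (pre-rhotic lowering): no segment meets the environment; /vusiguokuiteh/ is unchanged.
Rule 2 (intervocalic voicing): /k/ is a voiceless stop between vowels /o/ and /u/, so it voices to [g]. /t/ is a voiceless stop between vowels /i/ and /e/, so it voices to [d]. /vusiguokuiteh/ → vusiguoguideh.
Rule 3 (final e-epenthesis): the form ends in the consonant /h/, so [e] is inserted word-finally. /vusiguoguideh/ → vusiguoguidehe.

vusiguoguidehe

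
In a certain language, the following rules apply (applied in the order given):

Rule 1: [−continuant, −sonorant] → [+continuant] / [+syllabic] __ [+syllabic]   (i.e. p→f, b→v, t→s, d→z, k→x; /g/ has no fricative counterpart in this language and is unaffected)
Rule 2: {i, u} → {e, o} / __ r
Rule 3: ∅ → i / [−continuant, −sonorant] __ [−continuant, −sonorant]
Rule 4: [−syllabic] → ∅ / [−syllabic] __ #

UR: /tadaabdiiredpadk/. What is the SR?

Rule 1 (intervocalic spirantization): /d/ is a stop between vowels /a/ and /a/, so it spirantizes to the fricative [z]. /tadaabdiiredpadk/ → tazaabdiiredpadk.
Rule 2 (pre-rhotic lowering): /i/ is a high vowel immediately before /r/, so it lowers to [e]. /tazaabdiiredpadk/ → tazaabdieredpadk.
Rule 3 (stop-cluster i-epenthesis): /b/ and /d/ form a stop–stop cluster, so [i] is inserted between them. /d/ and /p/ form a stop–stop cluster, so [i] is inserted between them. /d/ and /k/ form a stop–stop cluster, so [i] is inserted between them. /tazaabdieredpadk/ → tazaabidieredipadik.
Rule 4 (final cluster simplification): no segment meets the environment; /tazaabidieredipadik/ is unchanged.

tazaabidieredipadik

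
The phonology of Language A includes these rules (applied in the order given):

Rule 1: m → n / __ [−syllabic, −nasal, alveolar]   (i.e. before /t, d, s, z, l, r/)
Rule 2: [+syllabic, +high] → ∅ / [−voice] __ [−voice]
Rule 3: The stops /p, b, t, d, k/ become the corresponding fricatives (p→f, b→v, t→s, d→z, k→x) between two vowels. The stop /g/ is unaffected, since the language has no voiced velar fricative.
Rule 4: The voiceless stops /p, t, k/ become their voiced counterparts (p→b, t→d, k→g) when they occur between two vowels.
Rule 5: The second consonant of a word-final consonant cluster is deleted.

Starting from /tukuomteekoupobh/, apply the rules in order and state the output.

tkuonteexoufob

Rule 1 (nasal place assimilation): /m/ precedes the alveolar consonant /t/, so it assimilates in place to [n]. /tukuomteekoupobh/ → tukuonteekoupobh.
Rule 2 (high vowel syncope): /u/ is a high vowel flanked by voiceless consonants /t/ and /k/, so it deletes. /tukuonteekoupobh/ → tkuonteekoupobh.
Rule 3 (intervocalic spirantization): /k/ is a stop between vowels /e/ and /o/, so it spirantizes to the fricative [x]. /p/ is a stop between vowels /u/ and /o/, so it spirantizes to the fricative [f]. /tkuonteekoupobh/ → tkuonteexoufobh.
Rule 4 (intervocalic voicing): no segment meets the environment; /tkuonteexoufobh/ is unchanged.
Rule 5 (final cluster simplification): /h/ is the second consonant of a word-final cluster /bh/, so it deletes. /tkuonteexoufobh/ → tkuonteexoufob.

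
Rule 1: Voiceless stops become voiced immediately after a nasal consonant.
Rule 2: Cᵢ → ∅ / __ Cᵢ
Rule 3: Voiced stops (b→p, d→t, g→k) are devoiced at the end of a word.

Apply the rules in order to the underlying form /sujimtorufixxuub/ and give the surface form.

sujimdorufixuup

Rule 1 (post-nasal voicing): /t/ is a voiceless stop immediately after the nasal /m/, so it voices to [d]. /sujimtorufixxuub/ → sujimdorufixxuub.
Rule 2 (degemination): /xx/ is a geminate; the first /x/ deletes. /sujimdorufixxuub/ → sujimdorufixuub.
Rule 3 (final devoicing): /b/ is a voiced stop in word-final position, so it devoices to [p]. /sujimdorufixuub/ → sujimdorufixuup.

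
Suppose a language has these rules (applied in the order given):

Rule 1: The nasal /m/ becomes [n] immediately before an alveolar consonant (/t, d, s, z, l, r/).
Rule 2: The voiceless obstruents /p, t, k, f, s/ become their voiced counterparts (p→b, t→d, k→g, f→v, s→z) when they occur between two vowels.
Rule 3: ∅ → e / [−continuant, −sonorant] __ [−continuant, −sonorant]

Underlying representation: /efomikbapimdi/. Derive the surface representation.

Rule 1 (nasal place assimilation): /m/ precedes the alveolar consonant /d/, so it assimilates in place to [n]. /efomikbapimdi/ → efomikbapindi.
Rule 2 (intervocalic voicing): /f/ is a voiceless obstruent between vowels /e/ and /o/, so it voices to [v]. /p/ is a voiceless obstruent between vowels /a/ and /i/, so it voices to [b]. /efomikbapindi/ → evomikbabindi.
Rule 3 (stop-cluster e-epenthesis): /k/ and /b/ form a stop–stop cluster, so [e] is inserted between them. /evomikbabindi/ → evomikebabindi.

evomikebabindi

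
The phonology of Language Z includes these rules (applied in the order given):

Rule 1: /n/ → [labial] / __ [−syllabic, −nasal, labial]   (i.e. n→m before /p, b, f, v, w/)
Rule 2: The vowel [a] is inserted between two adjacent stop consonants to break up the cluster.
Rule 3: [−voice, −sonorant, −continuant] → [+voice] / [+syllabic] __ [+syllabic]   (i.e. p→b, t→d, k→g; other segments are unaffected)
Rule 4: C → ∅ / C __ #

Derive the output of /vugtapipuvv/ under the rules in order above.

vugadabibuv

Rule 1 (nasal place assimilation): no segment meets the environment; /vugtapipuvv/ is unchanged.
Rule 2 (stop-cluster a-epenthesis): /g/ and /t/ form a stop–stop cluster, so [a] is inserted between them. /vugtapipuvv/ → vugatapipuvv.
Rule 3 (intervocalic voicing): /t/ is a voiceless stop between vowels /a/ and /a/, so it voices to [d]. /p/ is a voiceless stop between vowels /a/ and /i/, so it voices to [b]. /p/ is a voiceless stop between vowels /i/ and /u/, so it voices to [b]. /vugatapipuvv/ → vugadabibuvv.
Rule 4 (final cluster simplification): /v/ is the second consonant of a word-final cluster /vv/, so it deletes. /vugadabibuvv/ → vugadabibuv.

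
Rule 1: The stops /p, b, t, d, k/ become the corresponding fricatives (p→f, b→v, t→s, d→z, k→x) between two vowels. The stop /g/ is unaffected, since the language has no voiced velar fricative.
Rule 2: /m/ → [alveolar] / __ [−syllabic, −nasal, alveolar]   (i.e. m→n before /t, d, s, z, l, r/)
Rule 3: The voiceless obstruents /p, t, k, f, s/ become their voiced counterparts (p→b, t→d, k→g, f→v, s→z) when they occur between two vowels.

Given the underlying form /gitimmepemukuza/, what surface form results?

gizimmevemuxuza

Rule 1 (intervocalic spirantization): /t/ is a stop between vowels /i/ and /i/, so it spirantizes to the fricative [s]. /p/ is a stop between vowels /e/ and /e/, so it spirantizes to the fricative [f]. /k/ is a stop between vowels /u/ and /u/, so it spirantizes to the fricative [x]. /gitimmepemukuza/ → gisimmefemuxuza.
Rule 2 (nasal place assimilation): no segment meets the environment; /gisimmefemuxuza/ is unchanged.
Rule 3 (intervocalic voicing): /s/ is a voiceless obstruent between vowels /i/ and /i/, so it voices to [z]. /f/ is a voiceless obstruent between vowels /e/ and /e/, so it voices to [v]. /gisimmefemuxuza/ → gizimmevemuxuza.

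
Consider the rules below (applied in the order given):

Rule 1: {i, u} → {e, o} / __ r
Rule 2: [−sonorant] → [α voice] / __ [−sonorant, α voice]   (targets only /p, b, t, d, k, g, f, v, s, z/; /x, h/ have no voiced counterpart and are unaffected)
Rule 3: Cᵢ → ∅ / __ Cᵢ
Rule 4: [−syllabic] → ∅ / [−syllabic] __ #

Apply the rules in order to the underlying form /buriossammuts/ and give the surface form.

Rule 1 (pre-rhotic lowering): /u/ is a high vowel immediately before /r/, so it lowers to [o]. /buriossammuts/ → boriossammuts.
Rule 2 (regressive voicing assimilation): no segment meets the environment; /boriossammuts/ is unchanged.
Rule 3 (degemination): /ss/ is a geminate; the first /s/ deletes. /mm/ is a geminate; the first /m/ deletes. /boriossammuts/ → boriosamuts.
Rule 4 (final cluster simplification): /s/ is the second consonant of a word-final cluster /ts/, so it deletes. /boriosamuts/ → boriosamut.

boriosamut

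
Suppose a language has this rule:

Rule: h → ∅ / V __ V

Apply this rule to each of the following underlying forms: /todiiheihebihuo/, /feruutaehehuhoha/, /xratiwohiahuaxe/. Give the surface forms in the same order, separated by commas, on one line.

todiieiebiuo, feruutaeeuoa, xratiwoiauaxe

/todiiheihebihuo/: /h/ occurs between vowels /i/ and /e/, so it deletes. /h/ occurs between vowels /i/ and /e/, so it deletes. /h/ occurs between vowels /i/ and /u/, so it deletes. → [todiieiebiuo].
/feruutaehehuhoha/: /h/ occurs between vowels /e/ and /e/, so it deletes. /h/ occurs between vowels /e/ and /u/, so it deletes. /h/ occurs between vowels /u/ and /o/, so it deletes. /h/ occurs between vowels /o/ and /a/, so it deletes. → [feruutaeeuoa].
/xratiwohiahuaxe/: /h/ occurs between vowels /o/ and /i/, so it deletes. /h/ occurs between vowels /a/ and /u/, so it deletes. → [xratiwoiauaxe].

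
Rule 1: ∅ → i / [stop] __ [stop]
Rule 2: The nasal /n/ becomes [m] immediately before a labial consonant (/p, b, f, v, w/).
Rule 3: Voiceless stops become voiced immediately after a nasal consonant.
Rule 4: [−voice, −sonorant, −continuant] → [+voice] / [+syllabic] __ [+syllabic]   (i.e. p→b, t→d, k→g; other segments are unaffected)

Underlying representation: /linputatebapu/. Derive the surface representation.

Rule 1 (stop-cluster i-epenthesis): no segment meets the environment; /linputatebapu/ is unchanged.
Rule 2 (nasal place assimilation): /n/ precedes the labial consonant /p/, so it assimilates in place to [m]. /linputatebapu/ → limputatebapu.
Rule 3 (post-nasal voicing): /p/ is a voiceless stop immediately after the nasal /m/, so it voices to [b]. /limputatebapu/ → limbutatebapu.
Rule 4 (intervocalic voicing): /t/ is a voiceless stop between vowels /u/ and /a/, so it voices to [d]. /t/ is a voiceless stop between vowels /a/ and /e/, so it voices to [d]. /p/ is a voiceless stop between vowels /a/ and /u/, so it voices to [b]. /limbutatebapu/ → limbudadebabu.

limbudadebabu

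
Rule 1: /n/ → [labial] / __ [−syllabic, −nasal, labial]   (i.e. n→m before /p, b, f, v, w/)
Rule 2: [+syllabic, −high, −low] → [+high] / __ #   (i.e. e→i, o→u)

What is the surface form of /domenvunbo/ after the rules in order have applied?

Rule 1 (nasal place assimilation): /n/ precedes the labial consonant /v/, so it assimilates in place to [m]. /n/ precedes the labial consonant /b/, so it assimilates in place to [m]. /domenvunbo/ → domemvumbo.
Rule 2 (final vowel raising): /o/ is a mid vowel in word-final position, so it raises to [u]. /domemvumbo/ → domemvumbu.

domemvumbu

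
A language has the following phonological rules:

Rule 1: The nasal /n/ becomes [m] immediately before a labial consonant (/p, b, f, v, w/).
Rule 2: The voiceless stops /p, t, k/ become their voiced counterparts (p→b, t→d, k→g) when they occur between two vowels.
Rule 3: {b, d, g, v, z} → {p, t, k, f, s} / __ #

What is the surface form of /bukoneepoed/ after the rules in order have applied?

Rule 1 (nasal place assimilation): no segment meets the environment; /bukoneepoed/ is unchanged.
Rule 2 (intervocalic voicing): /k/ is a voiceless stop between vowels /u/ and /o/, so it voices to [g]. /p/ is a voiceless stop between vowels /e/ and /o/, so it voices to [b]. /bukoneepoed/ → bugoneeboed.
Rule 3 (final devoicing): /d/ is a voiced obstruent in word-final position, so it devoices to [t]. /bugoneeboed/ → bugoneeboet.

bugoneeboet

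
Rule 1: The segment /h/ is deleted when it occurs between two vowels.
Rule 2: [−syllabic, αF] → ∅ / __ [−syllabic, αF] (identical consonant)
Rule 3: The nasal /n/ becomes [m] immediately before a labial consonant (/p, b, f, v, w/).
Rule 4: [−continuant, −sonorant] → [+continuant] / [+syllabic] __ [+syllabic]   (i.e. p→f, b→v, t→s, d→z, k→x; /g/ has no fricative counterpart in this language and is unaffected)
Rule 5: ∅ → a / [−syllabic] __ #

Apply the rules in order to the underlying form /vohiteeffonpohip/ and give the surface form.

Rule 1 (intervocalic h-deletion): /h/ occurs between vowels /o/ and /i/, so it deletes. /h/ occurs between vowels /o/ and /i/, so it deletes. /vohiteeffonpohip/ → voiteeffonpoip.
Rule 2 (degemination): /ff/ is a geminate; the first /f/ deletes. /voiteeffonpoip/ → voiteefonpoip.
Rule 3 (nasal place assimilation): /n/ precedes the labial consonant /p/, so it assimilates in place to [m]. /voiteefonpoip/ → voiteefompoip.
Rule 4 (intervocalic spirantization): /t/ is a stop between vowels /i/ and /e/, so it spirantizes to the fricative [s]. /voiteefompoip/ → voiseefompoip.
Rule 5 (final a-epenthesis): the form ends in the consonant /p/, so [a] is inserted word-finally. /voiseefompoip/ → voiseefompoipa.

voiseefompoipa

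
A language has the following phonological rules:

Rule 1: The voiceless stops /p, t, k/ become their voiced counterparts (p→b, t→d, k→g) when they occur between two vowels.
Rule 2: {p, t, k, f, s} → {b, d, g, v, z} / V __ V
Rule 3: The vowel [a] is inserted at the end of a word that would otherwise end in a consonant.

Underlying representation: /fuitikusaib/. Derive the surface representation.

fuidiguzaiba

Rule 1 (intervocalic voicing): /t/ is a voiceless stop between vowels /i/ and /i/, so it voices to [d]. /k/ is a voiceless stop between vowels /i/ and /u/, so it voices to [g]. /fuitikusaib/ → fuidigusaib.
Rule 2 (intervocalic voicing): /s/ is a voiceless obstruent between vowels /u/ and /a/, so it voices to [z]. /fuidigusaib/ → fuidiguzaib.
Rule 3 (final a-epenthesis): the form ends in the consonant /b/, so [a] is inserted word-finally. /fuidiguzaib/ → fuidiguzaiba.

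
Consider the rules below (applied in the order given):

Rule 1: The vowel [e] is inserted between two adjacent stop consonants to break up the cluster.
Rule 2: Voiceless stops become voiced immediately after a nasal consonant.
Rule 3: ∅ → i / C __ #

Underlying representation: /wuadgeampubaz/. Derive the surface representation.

Rule 1 (stop-cluster e-epenthesis): /d/ and /g/ form a stop–stop cluster, so [e] is inserted between them. /wuadgeampubaz/ → wuadegeampubaz.
Rule 2 (post-nasal voicing): /p/ is a voiceless stop immediately after the nasal /m/, so it voices to [b]. /wuadegeampubaz/ → wuadegeambubaz.
Rule 3 (final i-epenthesis): the form ends in the consonant /z/, so [i] is inserted word-finally. /wuadegeambubaz/ → wuadegeambubazi.

wuadegeambubazi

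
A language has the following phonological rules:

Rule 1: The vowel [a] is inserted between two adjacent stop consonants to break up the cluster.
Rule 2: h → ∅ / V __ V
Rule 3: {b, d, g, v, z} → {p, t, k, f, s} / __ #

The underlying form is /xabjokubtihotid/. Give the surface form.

Rule 1 (stop-cluster a-epenthesis): /b/ and /t/ form a stop–stop cluster, so [a] is inserted between them. /xabjokubtihotid/ → xabjokubatihotid.
Rule 2 (intervocalic h-deletion): /h/ occurs between vowels /i/ and /o/, so it deletes. /xabjokubatihotid/ → xabjokubatiotid.
Rule 3 (final devoicing): /d/ is a voiced obstruent in word-final position, so it devoices to [t]. /xabjokubatiotid/ → xabjokubatiotit.

xabjokubatiotit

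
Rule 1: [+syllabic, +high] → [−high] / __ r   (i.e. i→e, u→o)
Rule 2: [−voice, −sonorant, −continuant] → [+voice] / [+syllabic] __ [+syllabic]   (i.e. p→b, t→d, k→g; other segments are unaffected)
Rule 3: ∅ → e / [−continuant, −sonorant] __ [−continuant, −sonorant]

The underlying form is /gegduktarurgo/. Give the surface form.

gegeduketarorgo

Rule 1 (pre-rhotic lowering): /u/ is a high vowel immediately before /r/, so it lowers to [o]. /gegduktarurgo/ → gegduktarorgo.
Rule 2 (intervocalic voicing): no segment meets the environment; /gegduktarorgo/ is unchanged.
Rule 3 (stop-cluster e-epenthesis): /g/ and /d/ form a stop–stop cluster, so [e] is inserted between them. /k/ and /t/ form a stop–stop cluster, so [e] is inserted between them. /gegduktarorgo/ → gegeduketarorgo.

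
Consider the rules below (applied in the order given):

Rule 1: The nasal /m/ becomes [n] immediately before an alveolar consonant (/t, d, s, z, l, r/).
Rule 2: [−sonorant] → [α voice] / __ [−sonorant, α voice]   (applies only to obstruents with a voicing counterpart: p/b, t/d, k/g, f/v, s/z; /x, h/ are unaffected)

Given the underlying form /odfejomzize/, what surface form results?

Rule 1 (nasal place assimilation): /m/ precedes the alveolar consonant /z/, so it assimilates in place to [n]. /odfejomzize/ → odfejonzize.
Rule 2 (regressive voicing assimilation): /d/ precedes the voiceless obstruent /f/, so it devoices to [t] by assimilation. /odfejonzize/ → otfejonzize.

otfejonzize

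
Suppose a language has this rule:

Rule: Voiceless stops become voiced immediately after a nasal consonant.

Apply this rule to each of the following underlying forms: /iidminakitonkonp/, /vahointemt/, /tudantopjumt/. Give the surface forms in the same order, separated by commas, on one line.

/iidminakitonkonp/: /k/ is a voiceless stop immediately after the nasal /n/, so it voices to [g]. /p/ is a voiceless stop immediately after the nasal /n/, so it voices to [b]. → [iidminakitongonb].
/vahointemt/: /t/ is a voiceless stop immediately after the nasal /n/, so it voices to [d]. /t/ is a voiceless stop immediately after the nasal /m/, so it voices to [d]. → [vahoindemd].
/tudantopjumt/: /t/ is a voiceless stop immediately after the nasal /n/, so it voices to [d]. /t/ is a voiceless stop immediately after the nasal /m/, so it voices to [d]. → [tudandopjumd].

iidminakitongonb, vahoindemd, tudandopjumd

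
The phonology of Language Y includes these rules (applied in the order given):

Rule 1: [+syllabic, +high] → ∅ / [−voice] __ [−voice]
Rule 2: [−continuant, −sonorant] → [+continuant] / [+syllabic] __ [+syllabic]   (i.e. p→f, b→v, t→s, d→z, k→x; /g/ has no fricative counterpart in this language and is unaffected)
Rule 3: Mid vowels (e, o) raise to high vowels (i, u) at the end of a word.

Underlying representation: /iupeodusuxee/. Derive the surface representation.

Rule 1 (high vowel syncope): /u/ is a high vowel flanked by voiceless consonants /s/ and /x/, so it deletes. /iupeodusuxee/ → iupeodusxee.
Rule 2 (intervocalic spirantization): /p/ is a stop between vowels /u/ and /e/, so it spirantizes to the fricative [f]. /d/ is a stop between vowels /o/ and /u/, so it spirantizes to the fricative [z]. /iupeodusxee/ → iufeozusxee.
Rule 3 (final vowel raising): /e/ is a mid vowel in word-final position, so it raises to [i]. /iufeozusxee/ → iufeozusxei.

iufeozusxei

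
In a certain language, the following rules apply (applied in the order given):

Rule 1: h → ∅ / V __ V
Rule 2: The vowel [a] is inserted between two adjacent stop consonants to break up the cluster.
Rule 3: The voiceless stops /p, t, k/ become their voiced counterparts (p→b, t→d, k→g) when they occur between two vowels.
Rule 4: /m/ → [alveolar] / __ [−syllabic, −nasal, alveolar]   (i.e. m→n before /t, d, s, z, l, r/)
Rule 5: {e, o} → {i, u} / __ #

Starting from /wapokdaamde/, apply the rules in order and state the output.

Rule 1 (intervocalic h-deletion): no segment meets the environment; /wapokdaamde/ is unchanged.
Rule 2 (stop-cluster a-epenthesis): /k/ and /d/ form a stop–stop cluster, so [a] is inserted between them. /wapokdaamde/ → wapokadaamde.
Rule 3 (intervocalic voicing): /p/ is a voiceless stop between vowels /a/ and /o/, so it voices to [b]. /k/ is a voiceless stop between vowels /o/ and /a/, so it voices to [g]. /wapokadaamde/ → wabogadaamde.
Rule 4 (nasal place assimilation): /m/ precedes the alveolar consonant /d/, so it assimilates in place to [n]. /wabogadaamde/ → wabogadaande.
Rule 5 (final vowel raising): /e/ is a mid vowel in word-final position, so it raises to [i]. /wabogadaande/ → wabogadaandi.

wabogadaandi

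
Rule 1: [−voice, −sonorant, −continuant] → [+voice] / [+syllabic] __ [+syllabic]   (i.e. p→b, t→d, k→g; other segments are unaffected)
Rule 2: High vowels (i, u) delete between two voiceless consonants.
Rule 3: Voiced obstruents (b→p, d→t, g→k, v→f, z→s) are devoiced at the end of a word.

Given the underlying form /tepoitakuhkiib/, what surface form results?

teboidaguhkiip

Rule 1 (intervocalic voicing): /p/ is a voiceless stop between vowels /e/ and /o/, so it voices to [b]. /t/ is a voiceless stop between vowels /i/ and /a/, so it voices to [d]. /k/ is a voiceless stop between vowels /a/ and /u/, so it voices to [g]. /tepoitakuhkiib/ → teboidaguhkiib.
Rule 2 (high vowel syncope): no segment meets the environment; /teboidaguhkiib/ is unchanged.
Rule 3 (final devoicing): /b/ is a voiced obstruent in word-final position, so it devoices to [p]. /teboidaguhkiib/ → teboidaguhkiip.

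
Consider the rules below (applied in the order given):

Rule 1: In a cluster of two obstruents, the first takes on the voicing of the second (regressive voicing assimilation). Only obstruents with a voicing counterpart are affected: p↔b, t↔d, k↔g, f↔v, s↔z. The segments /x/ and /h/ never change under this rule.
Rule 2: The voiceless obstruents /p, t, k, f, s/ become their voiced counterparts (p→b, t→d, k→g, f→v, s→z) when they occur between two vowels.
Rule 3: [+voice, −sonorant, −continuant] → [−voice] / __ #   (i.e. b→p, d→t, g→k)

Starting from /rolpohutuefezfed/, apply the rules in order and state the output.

Rule 1 (regressive voicing assimilation): /z/ precedes the voiceless obstruent /f/, so it devoices to [s] by assimilation. /rolpohutuefezfed/ → rolpohutuefesfed.
Rule 2 (intervocalic voicing): /t/ is a voiceless obstruent between vowels /u/ and /u/, so it voices to [d]. /f/ is a voiceless obstruent between vowels /e/ and /e/, so it voices to [v]. /rolpohutuefesfed/ → rolpohuduevesfed.
Rule 3 (final devoicing): /d/ is a voiced stop in word-final position, so it devoices to [t]. /rolpohuduevesfed/ → rolpohuduevesfet.

rolpohuduevesfet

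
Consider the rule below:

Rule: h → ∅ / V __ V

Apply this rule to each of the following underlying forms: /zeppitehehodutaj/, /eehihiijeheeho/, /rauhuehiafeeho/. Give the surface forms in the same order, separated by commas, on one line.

/zeppitehehodutaj/: /h/ occurs between vowels /e/ and /e/, so it deletes. /h/ occurs between vowels /e/ and /o/, so it deletes. → [zeppiteeodutaj].
/eehihiijeheeho/: /h/ occurs between vowels /e/ and /i/, so it deletes. /h/ occurs between vowels /i/ and /i/, so it deletes. /h/ occurs between vowels /e/ and /e/, so it deletes. /h/ occurs between vowels /e/ and /o/, so it deletes. → [eeiiijeeeo].
/rauhuehiafeeho/: /h/ occurs between vowels /u/ and /u/, so it deletes. /h/ occurs between vowels /e/ and /i/, so it deletes. /h/ occurs between vowels /e/ and /o/, so it deletes. → [rauueiafeeo].

zeppiteeodutaj, eeiiijeeeo, rauueiafeeo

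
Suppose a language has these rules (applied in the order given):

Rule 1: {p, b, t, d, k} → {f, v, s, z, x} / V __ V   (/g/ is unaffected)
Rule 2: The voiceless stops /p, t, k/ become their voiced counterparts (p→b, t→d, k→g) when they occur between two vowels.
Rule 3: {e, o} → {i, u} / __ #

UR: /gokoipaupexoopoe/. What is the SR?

Rule 1 (intervocalic spirantization): /k/ is a stop between vowels /o/ and /o/, so it spirantizes to the fricative [x]. /p/ is a stop between vowels /i/ and /a/, so it spirantizes to the fricative [f]. /p/ is a stop between vowels /u/ and /e/, so it spirantizes to the fricative [f]. /p/ is a stop between vowels /o/ and /o/, so it spirantizes to the fricative [f]. /gokoipaupexoopoe/ → goxoifaufexoofoe.
Rule 2 (intervocalic voicing): no segment meets the environment; /goxoifaufexoofoe/ is unchanged.
Rule 3 (final vowel raising): /e/ is a mid vowel in word-final position, so it raises to [i]. /goxoifaufexoofoe/ → goxoifaufexoofoi.

goxoifaufexoofoi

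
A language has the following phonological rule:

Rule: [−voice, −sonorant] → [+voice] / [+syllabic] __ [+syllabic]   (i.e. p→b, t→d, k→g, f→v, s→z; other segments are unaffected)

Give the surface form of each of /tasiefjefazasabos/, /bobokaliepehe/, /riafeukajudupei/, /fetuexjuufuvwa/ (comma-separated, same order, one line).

taziefjevazazabos, bobogaliebehe, riaveugajudubei, feduexjuuvuvwa

/tasiefjefazasabos/: /s/ is a voiceless obstruent between vowels /a/ and /i/, so it voices to [z]. /f/ is a voiceless obstruent between vowels /e/ and /a/, so it voices to [v]. /s/ is a voiceless obstruent between vowels /a/ and /a/, so it voices to [z]. → [taziefjevazazabos].
/bobokaliepehe/: /k/ is a voiceless obstruent between vowels /o/ and /a/, so it voices to [g]. /p/ is a voiceless obstruent between vowels /e/ and /e/, so it voices to [b]. → [bobogaliebehe].
/riafeukajudupei/: /f/ is a voiceless obstruent between vowels /a/ and /e/, so it voices to [v]. /k/ is a voiceless obstruent between vowels /u/ and /a/, so it voices to [g]. /p/ is a voiceless obstruent between vowels /u/ and /e/, so it voices to [b]. → [riaveugajudubei].
/fetuexjuufuvwa/: /t/ is a voiceless obstruent between vowels /e/ and /u/, so it voices to [d]. /f/ is a voiceless obstruent between vowels /u/ and /u/, so it voices to [v]. → [feduexjuuvuvwa].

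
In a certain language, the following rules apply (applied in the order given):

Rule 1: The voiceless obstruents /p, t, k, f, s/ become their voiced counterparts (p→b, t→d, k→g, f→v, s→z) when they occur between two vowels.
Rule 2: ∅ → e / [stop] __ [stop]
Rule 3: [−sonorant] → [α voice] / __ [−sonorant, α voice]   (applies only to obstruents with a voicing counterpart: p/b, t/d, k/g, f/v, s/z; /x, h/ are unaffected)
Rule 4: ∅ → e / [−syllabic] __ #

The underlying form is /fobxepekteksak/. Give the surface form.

Rule 1 (intervocalic voicing): /p/ is a voiceless obstruent between vowels /e/ and /e/, so it voices to [b]. /fobxepekteksak/ → fobxebekteksak.
Rule 2 (stop-cluster e-epenthesis): /k/ and /t/ form a stop–stop cluster, so [e] is inserted between them. /fobxebekteksak/ → fobxebeketeksak.
Rule 3 (regressive voicing assimilation): /b/ precedes the voiceless obstruent /x/, so it devoices to [p] by assimilation. /fobxebeketeksak/ → fopxebeketeksak.
Rule 4 (final e-epenthesis): the form ends in the consonant /k/, so [e] is inserted word-finally. /fopxebeketeksak/ → fopxebeketeksake.

fopxebeketeksake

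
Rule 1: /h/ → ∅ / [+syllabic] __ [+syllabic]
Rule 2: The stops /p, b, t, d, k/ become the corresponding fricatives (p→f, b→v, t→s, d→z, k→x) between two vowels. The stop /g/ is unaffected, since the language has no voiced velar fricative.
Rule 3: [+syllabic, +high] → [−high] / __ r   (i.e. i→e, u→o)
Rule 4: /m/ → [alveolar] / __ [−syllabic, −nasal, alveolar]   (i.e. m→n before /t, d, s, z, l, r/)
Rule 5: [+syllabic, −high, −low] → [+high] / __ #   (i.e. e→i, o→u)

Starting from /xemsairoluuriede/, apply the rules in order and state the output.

xensaeroluoriezi

Rule 1 (intervocalic h-deletion): no segment meets the environment; /xemsairoluuriede/ is unchanged.
Rule 2 (intervocalic spirantization): /d/ is a stop between vowels /e/ and /e/, so it spirantizes to the fricative [z]. /xemsairoluuriede/ → xemsairoluurieze.
Rule 3 (pre-rhotic lowering): /i/ is a high vowel immediately before /r/, so it lowers to [e]. /u/ is a high vowel immediately before /r/, so it lowers to [o]. /xemsairoluurieze/ → xemsaeroluorieze.
Rule 4 (nasal place assimilation): /m/ precedes the alveolar consonant /s/, so it assimilates in place to [n]. /xemsaeroluorieze/ → xensaeroluorieze.
Rule 5 (final vowel raising): /e/ is a mid vowel in word-final position, so it raises to [i]. /xensaeroluorieze/ → xensaeroluoriezi.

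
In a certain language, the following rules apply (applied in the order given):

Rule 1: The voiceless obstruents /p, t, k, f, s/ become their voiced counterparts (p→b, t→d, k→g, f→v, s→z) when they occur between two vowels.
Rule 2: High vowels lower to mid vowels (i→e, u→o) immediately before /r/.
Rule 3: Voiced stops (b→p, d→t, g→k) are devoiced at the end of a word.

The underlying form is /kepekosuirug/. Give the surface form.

Rule 1 (intervocalic voicing): /p/ is a voiceless obstruent between vowels /e/ and /e/, so it voices to [b]. /k/ is a voiceless obstruent between vowels /e/ and /o/, so it voices to [g]. /s/ is a voiceless obstruent between vowels /o/ and /u/, so it voices to [z]. /kepekosuirug/ → kebegozuirug.
Rule 2 (pre-rhotic lowering): /i/ is a high vowel immediately before /r/, so it lowers to [e]. /kebegozuirug/ → kebegozuerug.
Rule 3 (final devoicing): /g/ is a voiced stop in word-final position, so it devoices to [k]. /kebegozuerug/ → kebegozueruk.

kebegozueruk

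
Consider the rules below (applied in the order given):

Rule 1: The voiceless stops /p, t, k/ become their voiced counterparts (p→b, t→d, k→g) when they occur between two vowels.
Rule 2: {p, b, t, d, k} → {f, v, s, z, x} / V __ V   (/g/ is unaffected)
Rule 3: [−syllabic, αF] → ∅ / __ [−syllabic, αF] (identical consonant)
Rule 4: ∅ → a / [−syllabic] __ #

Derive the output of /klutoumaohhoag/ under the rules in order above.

kluzoumaohoaga

Rule 1 (intervocalic voicing): /t/ is a voiceless stop between vowels /u/ and /o/, so it voices to [d]. /klutoumaohhoag/ → kludoumaohhoag.
Rule 2 (intervocalic spirantization): /d/ is a stop between vowels /u/ and /o/, so it spirantizes to the fricative [z]. /kludoumaohhoag/ → kluzoumaohhoag.
Rule 3 (degemination): /hh/ is a geminate; the first /h/ deletes. /kluzoumaohhoag/ → kluzoumaohoag.
Rule 4 (final a-epenthesis): the form ends in the consonant /g/, so [a] is inserted word-finally. /kluzoumaohoag/ → kluzoumaohoaga.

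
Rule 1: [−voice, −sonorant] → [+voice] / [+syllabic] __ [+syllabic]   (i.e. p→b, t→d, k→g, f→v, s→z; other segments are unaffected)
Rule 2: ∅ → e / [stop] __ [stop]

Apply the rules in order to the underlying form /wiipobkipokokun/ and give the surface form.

Rule 1 (intervocalic voicing): /p/ is a voiceless obstruent between vowels /i/ and /o/, so it voices to [b]. /p/ is a voiceless obstruent between vowels /i/ and /o/, so it voices to [b]. /k/ is a voiceless obstruent between vowels /o/ and /o/, so it voices to [g]. /k/ is a voiceless obstruent between vowels /o/ and /u/, so it voices to [g]. /wiipobkipokokun/ → wiibobkibogogun.
Rule 2 (stop-cluster e-epenthesis): /b/ and /k/ form a stop–stop cluster, so [e] is inserted between them. /wiibobkibogogun/ → wiibobekibogogun.

wiibobekibogogun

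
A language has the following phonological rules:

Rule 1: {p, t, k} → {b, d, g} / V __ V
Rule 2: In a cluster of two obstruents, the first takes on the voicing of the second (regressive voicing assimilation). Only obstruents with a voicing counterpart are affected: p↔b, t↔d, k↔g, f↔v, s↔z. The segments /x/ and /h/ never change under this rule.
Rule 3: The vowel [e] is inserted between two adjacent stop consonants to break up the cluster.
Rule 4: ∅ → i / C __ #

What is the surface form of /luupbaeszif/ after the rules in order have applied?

Rule 1 (intervocalic voicing): no segment meets the environment; /luupbaeszif/ is unchanged.
Rule 2 (regressive voicing assimilation): /p/ precedes the voiced obstruent /b/, so it voices to [b] by assimilation. /s/ precedes the voiced obstruent /z/, so it voices to [z] by assimilation. /luupbaeszif/ → luubbaezzif.
Rule 3 (stop-cluster e-epenthesis): /b/ and /b/ form a stop–stop cluster, so [e] is inserted between them. /luubbaezzif/ → luubebaezzif.
Rule 4 (final i-epenthesis): the form ends in the consonant /f/, so [i] is inserted word-finally. /luubebaezzif/ → luubebaezzifi.

luubebaezzifi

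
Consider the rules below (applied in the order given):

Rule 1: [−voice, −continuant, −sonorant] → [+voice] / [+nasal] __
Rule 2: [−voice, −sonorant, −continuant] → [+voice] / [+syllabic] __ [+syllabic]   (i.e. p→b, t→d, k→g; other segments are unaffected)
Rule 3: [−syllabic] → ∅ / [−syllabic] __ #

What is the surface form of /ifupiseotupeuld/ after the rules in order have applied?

ifubiseodubeul

Rule 1 (post-nasal voicing): no segment meets the environment; /ifupiseotupeuld/ is unchanged.
Rule 2 (intervocalic voicing): /p/ is a voiceless stop between vowels /u/ and /i/, so it voices to [b]. /t/ is a voiceless stop between vowels /o/ and /u/, so it voices to [d]. /p/ is a voiceless stop between vowels /u/ and /e/, so it voices to [b]. /ifupiseotupeuld/ → ifubiseodubeuld.
Rule 3 (final cluster simplification): /d/ is the second consonant of a word-final cluster /ld/, so it deletes. /ifubiseodubeuld/ → ifubiseodubeul.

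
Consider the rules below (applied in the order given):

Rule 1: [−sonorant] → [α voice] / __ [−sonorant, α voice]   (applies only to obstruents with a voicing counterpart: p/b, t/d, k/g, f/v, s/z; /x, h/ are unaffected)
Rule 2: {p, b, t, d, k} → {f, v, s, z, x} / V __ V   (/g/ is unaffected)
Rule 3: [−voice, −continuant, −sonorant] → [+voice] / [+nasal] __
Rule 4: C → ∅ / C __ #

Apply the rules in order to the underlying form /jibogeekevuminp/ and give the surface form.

Rule 1 (regressive voicing assimilation): no segment meets the environment; /jibogeekevuminp/ is unchanged.
Rule 2 (intervocalic spirantization): /b/ is a stop between vowels /i/ and /o/, so it spirantizes to the fricative [v]. /k/ is a stop between vowels /e/ and /e/, so it spirantizes to the fricative [x]. /jibogeekevuminp/ → jivogeexevuminp.
Rule 3 (post-nasal voicing): /p/ is a voiceless stop immediately after the nasal /n/, so it voices to [b]. /jivogeexevuminp/ → jivogeexevuminb.
Rule 4 (final cluster simplification): /b/ is the second consonant of a word-final cluster /nb/, so it deletes. /jivogeexevuminb/ → jivogeexevumin.

jivogeexevumin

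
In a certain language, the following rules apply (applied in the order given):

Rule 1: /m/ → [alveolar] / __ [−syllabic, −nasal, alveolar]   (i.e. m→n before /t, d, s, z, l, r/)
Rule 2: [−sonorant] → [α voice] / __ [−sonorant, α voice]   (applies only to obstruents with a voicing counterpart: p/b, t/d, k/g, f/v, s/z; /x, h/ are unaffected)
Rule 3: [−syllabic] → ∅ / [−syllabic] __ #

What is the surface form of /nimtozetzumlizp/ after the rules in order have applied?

nintozedzunlis

Rule 1 (nasal place assimilation): /m/ precedes the alveolar consonant /t/, so it assimilates in place to [n]. /m/ precedes the alveolar consonant /l/, so it assimilates in place to [n]. /nimtozetzumlizp/ → nintozetzunlizp.
Rule 2 (regressive voicing assimilation): /t/ precedes the voiced obstruent /z/, so it voices to [d] by assimilation. /z/ precedes the voiceless obstruent /p/, so it devoices to [s] by assimilation. /nintozetzunlizp/ → nintozedzunlisp.
Rule 3 (final cluster simplification): /p/ is the second consonant of a word-final cluster /sp/, so it deletes. /nintozedzunlisp/ → nintozedzunlis.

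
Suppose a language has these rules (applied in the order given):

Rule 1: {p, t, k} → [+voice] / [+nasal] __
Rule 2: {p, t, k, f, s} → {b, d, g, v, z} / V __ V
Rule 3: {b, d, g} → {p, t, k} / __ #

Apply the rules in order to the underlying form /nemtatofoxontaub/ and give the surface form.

nemdadovoxondaup

Rule 1 (post-nasal voicing): /t/ is a voiceless stop immediately after the nasal /m/, so it voices to [d]. /t/ is a voiceless stop immediately after the nasal /n/, so it voices to [d]. /nemtatofoxontaub/ → nemdatofoxondaub.
Rule 2 (intervocalic voicing): /t/ is a voiceless obstruent between vowels /a/ and /o/, so it voices to [d]. /f/ is a voiceless obstruent between vowels /o/ and /o/, so it voices to [v]. /nemdatofoxondaub/ → nemdadovoxondaub.
Rule 3 (final devoicing): /b/ is a voiced stop in word-final position, so it devoices to [p]. /nemdadovoxondaub/ → nemdadovoxondaup.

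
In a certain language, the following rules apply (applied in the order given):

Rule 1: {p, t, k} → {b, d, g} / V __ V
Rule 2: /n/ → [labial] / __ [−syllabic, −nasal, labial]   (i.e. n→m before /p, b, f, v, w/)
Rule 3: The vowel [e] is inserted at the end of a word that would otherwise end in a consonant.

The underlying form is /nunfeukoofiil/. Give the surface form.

Rule 1 (intervocalic voicing): /k/ is a voiceless stop between vowels /u/ and /o/, so it voices to [g]. /nunfeukoofiil/ → nunfeugoofiil.
Rule 2 (nasal place assimilation): /n/ precedes the labial consonant /f/, so it assimilates in place to [m]. /nunfeugoofiil/ → numfeugoofiil.
Rule 3 (final e-epenthesis): the form ends in the consonant /l/, so [e] is inserted word-finally. /numfeugoofiil/ → numfeugoofiile.

numfeugoofiile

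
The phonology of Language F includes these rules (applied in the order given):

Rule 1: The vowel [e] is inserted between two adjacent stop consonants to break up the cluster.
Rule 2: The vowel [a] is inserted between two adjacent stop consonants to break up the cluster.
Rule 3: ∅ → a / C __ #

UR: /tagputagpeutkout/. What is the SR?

Rule 1 (stop-cluster e-epenthesis): /g/ and /p/ form a stop–stop cluster, so [e] is inserted between them. /g/ and /p/ form a stop–stop cluster, so [e] is inserted between them. /t/ and /k/ form a stop–stop cluster, so [e] is inserted between them. /tagputagpeutkout/ → tageputagepeutekout.
Rule 2 (stop-cluster a-epenthesis): no segment meets the environment; /tageputagepeutekout/ is unchanged.
Rule 3 (final a-epenthesis): the form ends in the consonant /t/, so [a] is inserted word-finally. /tageputagepeutekout/ → tageputagepeutekouta.

tageputagepeutekouta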